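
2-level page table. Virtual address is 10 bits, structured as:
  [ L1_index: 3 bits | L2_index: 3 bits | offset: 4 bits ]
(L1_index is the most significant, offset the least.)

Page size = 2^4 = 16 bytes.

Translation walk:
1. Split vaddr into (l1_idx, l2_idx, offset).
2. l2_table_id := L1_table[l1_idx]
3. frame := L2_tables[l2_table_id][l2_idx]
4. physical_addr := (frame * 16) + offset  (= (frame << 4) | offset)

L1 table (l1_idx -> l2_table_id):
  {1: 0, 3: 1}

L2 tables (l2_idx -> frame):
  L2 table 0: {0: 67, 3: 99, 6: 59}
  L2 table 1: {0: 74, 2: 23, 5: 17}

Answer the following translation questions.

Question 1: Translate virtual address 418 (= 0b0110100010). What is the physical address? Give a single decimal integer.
Answer: 370

Derivation:
vaddr = 418 = 0b0110100010
Split: l1_idx=3, l2_idx=2, offset=2
L1[3] = 1
L2[1][2] = 23
paddr = 23 * 16 + 2 = 370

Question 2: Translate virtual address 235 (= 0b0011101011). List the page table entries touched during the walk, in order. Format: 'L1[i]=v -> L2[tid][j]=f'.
Answer: L1[1]=0 -> L2[0][6]=59

Derivation:
vaddr = 235 = 0b0011101011
Split: l1_idx=1, l2_idx=6, offset=11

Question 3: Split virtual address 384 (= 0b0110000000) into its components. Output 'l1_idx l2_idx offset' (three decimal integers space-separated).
vaddr = 384 = 0b0110000000
  top 3 bits -> l1_idx = 3
  next 3 bits -> l2_idx = 0
  bottom 4 bits -> offset = 0

Answer: 3 0 0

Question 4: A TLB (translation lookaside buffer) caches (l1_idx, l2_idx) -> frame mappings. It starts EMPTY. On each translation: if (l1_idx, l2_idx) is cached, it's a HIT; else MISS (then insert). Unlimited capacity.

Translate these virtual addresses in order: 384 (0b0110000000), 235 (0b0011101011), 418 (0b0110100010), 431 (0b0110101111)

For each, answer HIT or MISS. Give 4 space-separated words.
Answer: MISS MISS MISS HIT

Derivation:
vaddr=384: (3,0) not in TLB -> MISS, insert
vaddr=235: (1,6) not in TLB -> MISS, insert
vaddr=418: (3,2) not in TLB -> MISS, insert
vaddr=431: (3,2) in TLB -> HIT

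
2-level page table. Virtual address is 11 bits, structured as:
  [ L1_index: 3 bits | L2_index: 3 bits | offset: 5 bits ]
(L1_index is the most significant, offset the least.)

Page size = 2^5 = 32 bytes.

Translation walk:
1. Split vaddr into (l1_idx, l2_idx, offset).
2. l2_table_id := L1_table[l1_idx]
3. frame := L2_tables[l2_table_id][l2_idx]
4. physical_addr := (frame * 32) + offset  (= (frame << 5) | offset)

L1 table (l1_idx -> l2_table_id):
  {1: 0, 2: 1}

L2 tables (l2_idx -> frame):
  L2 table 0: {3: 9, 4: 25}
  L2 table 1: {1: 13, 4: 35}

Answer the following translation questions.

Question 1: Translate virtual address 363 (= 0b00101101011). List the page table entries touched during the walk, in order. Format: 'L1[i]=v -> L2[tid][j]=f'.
vaddr = 363 = 0b00101101011
Split: l1_idx=1, l2_idx=3, offset=11

Answer: L1[1]=0 -> L2[0][3]=9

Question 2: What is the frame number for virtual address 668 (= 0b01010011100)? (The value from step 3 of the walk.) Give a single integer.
Answer: 35

Derivation:
vaddr = 668: l1_idx=2, l2_idx=4
L1[2] = 1; L2[1][4] = 35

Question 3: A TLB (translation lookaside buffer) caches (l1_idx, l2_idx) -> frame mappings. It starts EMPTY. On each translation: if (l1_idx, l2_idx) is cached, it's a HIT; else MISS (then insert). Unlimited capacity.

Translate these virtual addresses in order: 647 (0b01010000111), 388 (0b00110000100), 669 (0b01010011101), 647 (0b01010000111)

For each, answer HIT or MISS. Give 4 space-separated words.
vaddr=647: (2,4) not in TLB -> MISS, insert
vaddr=388: (1,4) not in TLB -> MISS, insert
vaddr=669: (2,4) in TLB -> HIT
vaddr=647: (2,4) in TLB -> HIT

Answer: MISS MISS HIT HIT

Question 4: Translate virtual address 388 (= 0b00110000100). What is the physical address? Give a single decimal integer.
Answer: 804

Derivation:
vaddr = 388 = 0b00110000100
Split: l1_idx=1, l2_idx=4, offset=4
L1[1] = 0
L2[0][4] = 25
paddr = 25 * 32 + 4 = 804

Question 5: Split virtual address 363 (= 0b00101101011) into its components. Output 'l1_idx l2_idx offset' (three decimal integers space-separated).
Answer: 1 3 11

Derivation:
vaddr = 363 = 0b00101101011
  top 3 bits -> l1_idx = 1
  next 3 bits -> l2_idx = 3
  bottom 5 bits -> offset = 11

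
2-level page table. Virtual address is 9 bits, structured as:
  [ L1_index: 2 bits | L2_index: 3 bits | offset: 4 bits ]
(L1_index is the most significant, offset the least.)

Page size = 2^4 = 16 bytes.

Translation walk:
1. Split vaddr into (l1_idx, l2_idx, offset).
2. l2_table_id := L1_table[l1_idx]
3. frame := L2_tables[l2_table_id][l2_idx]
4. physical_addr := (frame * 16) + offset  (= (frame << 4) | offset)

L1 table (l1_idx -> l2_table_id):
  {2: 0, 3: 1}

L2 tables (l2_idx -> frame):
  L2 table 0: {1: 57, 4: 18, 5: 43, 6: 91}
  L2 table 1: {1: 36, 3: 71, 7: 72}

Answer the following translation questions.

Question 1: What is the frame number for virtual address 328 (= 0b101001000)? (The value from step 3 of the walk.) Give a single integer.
vaddr = 328: l1_idx=2, l2_idx=4
L1[2] = 0; L2[0][4] = 18

Answer: 18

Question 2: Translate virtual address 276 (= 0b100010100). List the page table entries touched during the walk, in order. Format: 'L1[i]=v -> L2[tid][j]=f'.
Answer: L1[2]=0 -> L2[0][1]=57

Derivation:
vaddr = 276 = 0b100010100
Split: l1_idx=2, l2_idx=1, offset=4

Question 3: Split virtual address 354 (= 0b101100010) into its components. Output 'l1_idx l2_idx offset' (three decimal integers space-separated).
vaddr = 354 = 0b101100010
  top 2 bits -> l1_idx = 2
  next 3 bits -> l2_idx = 6
  bottom 4 bits -> offset = 2

Answer: 2 6 2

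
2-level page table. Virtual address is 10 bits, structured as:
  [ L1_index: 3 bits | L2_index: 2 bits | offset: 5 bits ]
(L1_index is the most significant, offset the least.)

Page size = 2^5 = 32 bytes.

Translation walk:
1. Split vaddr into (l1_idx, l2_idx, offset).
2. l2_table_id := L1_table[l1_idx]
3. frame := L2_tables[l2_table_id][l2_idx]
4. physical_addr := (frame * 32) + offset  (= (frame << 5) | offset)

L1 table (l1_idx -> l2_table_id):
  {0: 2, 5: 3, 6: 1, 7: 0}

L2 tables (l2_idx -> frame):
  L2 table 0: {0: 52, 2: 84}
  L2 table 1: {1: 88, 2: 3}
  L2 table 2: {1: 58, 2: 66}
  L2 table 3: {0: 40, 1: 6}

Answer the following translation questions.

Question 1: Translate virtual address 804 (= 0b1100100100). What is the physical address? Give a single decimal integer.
vaddr = 804 = 0b1100100100
Split: l1_idx=6, l2_idx=1, offset=4
L1[6] = 1
L2[1][1] = 88
paddr = 88 * 32 + 4 = 2820

Answer: 2820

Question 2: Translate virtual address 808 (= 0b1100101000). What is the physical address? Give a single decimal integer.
vaddr = 808 = 0b1100101000
Split: l1_idx=6, l2_idx=1, offset=8
L1[6] = 1
L2[1][1] = 88
paddr = 88 * 32 + 8 = 2824

Answer: 2824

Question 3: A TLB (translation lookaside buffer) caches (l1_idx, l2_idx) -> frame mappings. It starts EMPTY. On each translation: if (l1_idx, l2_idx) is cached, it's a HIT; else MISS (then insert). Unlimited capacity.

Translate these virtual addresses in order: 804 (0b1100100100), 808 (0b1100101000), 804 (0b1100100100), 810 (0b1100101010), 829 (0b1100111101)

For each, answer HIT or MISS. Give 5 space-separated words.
vaddr=804: (6,1) not in TLB -> MISS, insert
vaddr=808: (6,1) in TLB -> HIT
vaddr=804: (6,1) in TLB -> HIT
vaddr=810: (6,1) in TLB -> HIT
vaddr=829: (6,1) in TLB -> HIT

Answer: MISS HIT HIT HIT HIT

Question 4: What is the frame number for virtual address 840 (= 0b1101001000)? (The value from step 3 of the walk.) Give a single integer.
vaddr = 840: l1_idx=6, l2_idx=2
L1[6] = 1; L2[1][2] = 3

Answer: 3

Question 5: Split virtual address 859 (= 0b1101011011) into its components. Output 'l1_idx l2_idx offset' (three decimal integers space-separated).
Answer: 6 2 27

Derivation:
vaddr = 859 = 0b1101011011
  top 3 bits -> l1_idx = 6
  next 2 bits -> l2_idx = 2
  bottom 5 bits -> offset = 27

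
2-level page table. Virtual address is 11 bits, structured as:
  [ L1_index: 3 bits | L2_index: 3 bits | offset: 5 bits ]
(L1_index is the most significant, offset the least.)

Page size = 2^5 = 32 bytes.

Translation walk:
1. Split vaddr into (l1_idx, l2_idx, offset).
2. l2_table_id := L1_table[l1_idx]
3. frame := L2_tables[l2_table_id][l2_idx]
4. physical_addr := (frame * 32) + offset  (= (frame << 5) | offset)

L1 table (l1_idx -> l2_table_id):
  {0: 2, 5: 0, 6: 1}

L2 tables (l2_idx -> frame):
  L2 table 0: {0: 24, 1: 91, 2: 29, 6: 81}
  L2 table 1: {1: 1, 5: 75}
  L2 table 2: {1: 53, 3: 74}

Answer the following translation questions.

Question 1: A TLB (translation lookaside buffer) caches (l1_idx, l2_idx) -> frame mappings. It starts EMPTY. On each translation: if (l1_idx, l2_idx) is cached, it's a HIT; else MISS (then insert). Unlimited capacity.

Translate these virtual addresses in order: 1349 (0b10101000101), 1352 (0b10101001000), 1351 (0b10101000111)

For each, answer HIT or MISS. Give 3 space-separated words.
vaddr=1349: (5,2) not in TLB -> MISS, insert
vaddr=1352: (5,2) in TLB -> HIT
vaddr=1351: (5,2) in TLB -> HIT

Answer: MISS HIT HIT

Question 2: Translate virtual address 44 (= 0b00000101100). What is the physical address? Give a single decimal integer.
vaddr = 44 = 0b00000101100
Split: l1_idx=0, l2_idx=1, offset=12
L1[0] = 2
L2[2][1] = 53
paddr = 53 * 32 + 12 = 1708

Answer: 1708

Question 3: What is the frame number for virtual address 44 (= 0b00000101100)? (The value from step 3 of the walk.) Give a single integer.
vaddr = 44: l1_idx=0, l2_idx=1
L1[0] = 2; L2[2][1] = 53

Answer: 53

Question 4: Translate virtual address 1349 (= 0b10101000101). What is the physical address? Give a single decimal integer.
vaddr = 1349 = 0b10101000101
Split: l1_idx=5, l2_idx=2, offset=5
L1[5] = 0
L2[0][2] = 29
paddr = 29 * 32 + 5 = 933

Answer: 933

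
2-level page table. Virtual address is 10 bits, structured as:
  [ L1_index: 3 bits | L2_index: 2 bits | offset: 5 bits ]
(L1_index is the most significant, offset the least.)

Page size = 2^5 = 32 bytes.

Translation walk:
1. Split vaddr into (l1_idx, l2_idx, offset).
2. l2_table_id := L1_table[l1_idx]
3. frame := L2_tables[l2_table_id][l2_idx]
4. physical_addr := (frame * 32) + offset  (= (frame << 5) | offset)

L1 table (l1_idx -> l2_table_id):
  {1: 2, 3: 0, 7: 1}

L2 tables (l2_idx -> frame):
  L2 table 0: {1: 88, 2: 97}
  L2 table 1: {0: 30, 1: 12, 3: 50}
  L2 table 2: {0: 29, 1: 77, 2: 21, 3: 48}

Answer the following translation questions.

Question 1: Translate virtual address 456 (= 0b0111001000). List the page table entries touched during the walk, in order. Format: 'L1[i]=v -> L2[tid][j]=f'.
Answer: L1[3]=0 -> L2[0][2]=97

Derivation:
vaddr = 456 = 0b0111001000
Split: l1_idx=3, l2_idx=2, offset=8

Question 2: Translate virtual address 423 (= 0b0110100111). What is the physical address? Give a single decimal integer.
vaddr = 423 = 0b0110100111
Split: l1_idx=3, l2_idx=1, offset=7
L1[3] = 0
L2[0][1] = 88
paddr = 88 * 32 + 7 = 2823

Answer: 2823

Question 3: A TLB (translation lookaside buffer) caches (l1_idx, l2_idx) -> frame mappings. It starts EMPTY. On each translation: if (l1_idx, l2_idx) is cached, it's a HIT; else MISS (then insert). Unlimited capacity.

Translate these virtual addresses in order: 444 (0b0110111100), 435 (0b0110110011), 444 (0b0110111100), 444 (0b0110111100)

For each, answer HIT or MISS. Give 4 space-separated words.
Answer: MISS HIT HIT HIT

Derivation:
vaddr=444: (3,1) not in TLB -> MISS, insert
vaddr=435: (3,1) in TLB -> HIT
vaddr=444: (3,1) in TLB -> HIT
vaddr=444: (3,1) in TLB -> HIT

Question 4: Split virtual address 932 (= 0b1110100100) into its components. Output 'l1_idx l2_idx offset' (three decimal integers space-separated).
vaddr = 932 = 0b1110100100
  top 3 bits -> l1_idx = 7
  next 2 bits -> l2_idx = 1
  bottom 5 bits -> offset = 4

Answer: 7 1 4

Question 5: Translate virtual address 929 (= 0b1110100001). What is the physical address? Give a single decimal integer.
Answer: 385

Derivation:
vaddr = 929 = 0b1110100001
Split: l1_idx=7, l2_idx=1, offset=1
L1[7] = 1
L2[1][1] = 12
paddr = 12 * 32 + 1 = 385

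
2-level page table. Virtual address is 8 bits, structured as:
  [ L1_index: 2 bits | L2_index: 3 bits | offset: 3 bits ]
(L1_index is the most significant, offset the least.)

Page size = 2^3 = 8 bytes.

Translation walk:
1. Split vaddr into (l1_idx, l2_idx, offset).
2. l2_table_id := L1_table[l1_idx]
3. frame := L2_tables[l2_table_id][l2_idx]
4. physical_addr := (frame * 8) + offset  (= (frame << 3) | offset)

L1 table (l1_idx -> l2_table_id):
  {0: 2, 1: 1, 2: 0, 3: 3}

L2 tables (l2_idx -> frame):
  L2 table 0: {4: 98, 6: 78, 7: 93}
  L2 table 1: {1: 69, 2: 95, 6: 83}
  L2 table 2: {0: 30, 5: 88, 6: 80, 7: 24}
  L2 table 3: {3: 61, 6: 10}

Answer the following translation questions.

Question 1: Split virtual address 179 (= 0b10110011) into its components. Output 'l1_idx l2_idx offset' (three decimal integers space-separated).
Answer: 2 6 3

Derivation:
vaddr = 179 = 0b10110011
  top 2 bits -> l1_idx = 2
  next 3 bits -> l2_idx = 6
  bottom 3 bits -> offset = 3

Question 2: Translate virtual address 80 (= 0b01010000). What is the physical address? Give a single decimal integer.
Answer: 760

Derivation:
vaddr = 80 = 0b01010000
Split: l1_idx=1, l2_idx=2, offset=0
L1[1] = 1
L2[1][2] = 95
paddr = 95 * 8 + 0 = 760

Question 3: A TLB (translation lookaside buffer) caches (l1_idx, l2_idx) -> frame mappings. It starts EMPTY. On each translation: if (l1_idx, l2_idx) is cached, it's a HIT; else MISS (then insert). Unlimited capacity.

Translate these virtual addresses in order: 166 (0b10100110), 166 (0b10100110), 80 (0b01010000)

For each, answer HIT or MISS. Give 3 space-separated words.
Answer: MISS HIT MISS

Derivation:
vaddr=166: (2,4) not in TLB -> MISS, insert
vaddr=166: (2,4) in TLB -> HIT
vaddr=80: (1,2) not in TLB -> MISS, insert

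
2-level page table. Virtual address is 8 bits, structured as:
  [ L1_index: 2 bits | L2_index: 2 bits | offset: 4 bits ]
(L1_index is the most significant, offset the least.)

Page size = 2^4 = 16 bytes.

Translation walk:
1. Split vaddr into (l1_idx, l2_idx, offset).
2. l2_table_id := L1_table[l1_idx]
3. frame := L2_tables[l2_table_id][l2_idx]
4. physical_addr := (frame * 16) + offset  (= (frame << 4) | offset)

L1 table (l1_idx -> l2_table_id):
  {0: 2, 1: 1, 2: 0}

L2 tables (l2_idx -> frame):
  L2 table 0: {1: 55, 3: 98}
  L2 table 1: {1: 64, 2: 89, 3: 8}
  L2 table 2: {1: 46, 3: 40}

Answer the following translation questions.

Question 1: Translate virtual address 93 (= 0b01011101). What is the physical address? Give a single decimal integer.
vaddr = 93 = 0b01011101
Split: l1_idx=1, l2_idx=1, offset=13
L1[1] = 1
L2[1][1] = 64
paddr = 64 * 16 + 13 = 1037

Answer: 1037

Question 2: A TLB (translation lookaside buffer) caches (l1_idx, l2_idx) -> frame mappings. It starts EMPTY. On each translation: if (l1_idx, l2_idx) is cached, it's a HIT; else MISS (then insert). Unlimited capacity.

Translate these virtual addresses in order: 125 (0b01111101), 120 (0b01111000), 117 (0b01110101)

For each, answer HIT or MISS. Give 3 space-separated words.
vaddr=125: (1,3) not in TLB -> MISS, insert
vaddr=120: (1,3) in TLB -> HIT
vaddr=117: (1,3) in TLB -> HIT

Answer: MISS HIT HIT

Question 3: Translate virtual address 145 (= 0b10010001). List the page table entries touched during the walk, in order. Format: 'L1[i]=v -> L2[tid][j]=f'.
vaddr = 145 = 0b10010001
Split: l1_idx=2, l2_idx=1, offset=1

Answer: L1[2]=0 -> L2[0][1]=55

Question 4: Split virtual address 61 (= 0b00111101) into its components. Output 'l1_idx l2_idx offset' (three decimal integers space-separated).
Answer: 0 3 13

Derivation:
vaddr = 61 = 0b00111101
  top 2 bits -> l1_idx = 0
  next 2 bits -> l2_idx = 3
  bottom 4 bits -> offset = 13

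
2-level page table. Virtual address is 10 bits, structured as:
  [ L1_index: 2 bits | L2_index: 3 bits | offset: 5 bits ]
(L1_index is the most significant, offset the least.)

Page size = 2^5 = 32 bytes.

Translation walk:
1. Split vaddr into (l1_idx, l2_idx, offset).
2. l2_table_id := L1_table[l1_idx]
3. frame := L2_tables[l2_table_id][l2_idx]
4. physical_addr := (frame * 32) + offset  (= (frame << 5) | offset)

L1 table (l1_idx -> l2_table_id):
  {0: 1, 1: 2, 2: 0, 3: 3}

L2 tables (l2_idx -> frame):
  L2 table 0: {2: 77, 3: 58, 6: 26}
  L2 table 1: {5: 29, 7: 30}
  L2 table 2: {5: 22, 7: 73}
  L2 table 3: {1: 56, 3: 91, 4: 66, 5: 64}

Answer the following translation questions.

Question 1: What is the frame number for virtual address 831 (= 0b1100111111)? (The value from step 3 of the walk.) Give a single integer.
Answer: 56

Derivation:
vaddr = 831: l1_idx=3, l2_idx=1
L1[3] = 3; L2[3][1] = 56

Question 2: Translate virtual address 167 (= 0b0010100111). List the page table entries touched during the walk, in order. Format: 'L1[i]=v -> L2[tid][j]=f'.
Answer: L1[0]=1 -> L2[1][5]=29

Derivation:
vaddr = 167 = 0b0010100111
Split: l1_idx=0, l2_idx=5, offset=7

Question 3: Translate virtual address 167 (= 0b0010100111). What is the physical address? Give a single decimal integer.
vaddr = 167 = 0b0010100111
Split: l1_idx=0, l2_idx=5, offset=7
L1[0] = 1
L2[1][5] = 29
paddr = 29 * 32 + 7 = 935

Answer: 935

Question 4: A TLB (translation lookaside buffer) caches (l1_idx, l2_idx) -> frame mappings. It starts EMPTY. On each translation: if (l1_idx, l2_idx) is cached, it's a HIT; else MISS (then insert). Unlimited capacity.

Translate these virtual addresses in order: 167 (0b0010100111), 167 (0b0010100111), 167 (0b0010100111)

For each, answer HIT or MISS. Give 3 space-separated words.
Answer: MISS HIT HIT

Derivation:
vaddr=167: (0,5) not in TLB -> MISS, insert
vaddr=167: (0,5) in TLB -> HIT
vaddr=167: (0,5) in TLB -> HIT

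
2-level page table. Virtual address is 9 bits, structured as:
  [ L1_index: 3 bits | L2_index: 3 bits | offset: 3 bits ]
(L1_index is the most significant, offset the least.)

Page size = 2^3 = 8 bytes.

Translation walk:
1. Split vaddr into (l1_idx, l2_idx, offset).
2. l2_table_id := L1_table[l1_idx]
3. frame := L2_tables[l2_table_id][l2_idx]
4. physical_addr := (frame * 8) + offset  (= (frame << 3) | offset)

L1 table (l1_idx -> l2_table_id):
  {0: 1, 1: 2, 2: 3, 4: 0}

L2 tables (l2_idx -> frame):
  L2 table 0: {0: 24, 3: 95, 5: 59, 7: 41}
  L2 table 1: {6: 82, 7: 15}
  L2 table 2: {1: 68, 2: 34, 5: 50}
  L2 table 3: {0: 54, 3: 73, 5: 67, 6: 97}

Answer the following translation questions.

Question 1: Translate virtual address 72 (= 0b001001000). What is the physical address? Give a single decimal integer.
vaddr = 72 = 0b001001000
Split: l1_idx=1, l2_idx=1, offset=0
L1[1] = 2
L2[2][1] = 68
paddr = 68 * 8 + 0 = 544

Answer: 544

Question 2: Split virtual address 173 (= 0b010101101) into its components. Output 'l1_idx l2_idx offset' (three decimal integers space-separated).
Answer: 2 5 5

Derivation:
vaddr = 173 = 0b010101101
  top 3 bits -> l1_idx = 2
  next 3 bits -> l2_idx = 5
  bottom 3 bits -> offset = 5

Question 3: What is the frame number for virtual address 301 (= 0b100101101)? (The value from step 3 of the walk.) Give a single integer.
vaddr = 301: l1_idx=4, l2_idx=5
L1[4] = 0; L2[0][5] = 59

Answer: 59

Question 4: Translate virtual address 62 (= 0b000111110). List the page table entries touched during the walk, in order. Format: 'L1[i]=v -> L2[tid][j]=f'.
Answer: L1[0]=1 -> L2[1][7]=15

Derivation:
vaddr = 62 = 0b000111110
Split: l1_idx=0, l2_idx=7, offset=6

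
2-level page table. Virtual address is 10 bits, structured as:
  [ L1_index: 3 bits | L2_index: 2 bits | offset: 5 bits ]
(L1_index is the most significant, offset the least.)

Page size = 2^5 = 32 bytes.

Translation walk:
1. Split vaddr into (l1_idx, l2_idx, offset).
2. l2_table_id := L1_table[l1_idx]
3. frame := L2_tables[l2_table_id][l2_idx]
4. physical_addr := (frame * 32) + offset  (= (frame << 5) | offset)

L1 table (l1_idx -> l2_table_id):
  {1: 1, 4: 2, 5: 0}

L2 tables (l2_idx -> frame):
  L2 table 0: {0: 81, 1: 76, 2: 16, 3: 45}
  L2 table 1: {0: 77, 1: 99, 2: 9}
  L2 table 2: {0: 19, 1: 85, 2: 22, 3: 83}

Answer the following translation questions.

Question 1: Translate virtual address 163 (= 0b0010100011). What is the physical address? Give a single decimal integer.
vaddr = 163 = 0b0010100011
Split: l1_idx=1, l2_idx=1, offset=3
L1[1] = 1
L2[1][1] = 99
paddr = 99 * 32 + 3 = 3171

Answer: 3171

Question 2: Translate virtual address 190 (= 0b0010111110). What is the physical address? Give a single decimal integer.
Answer: 3198

Derivation:
vaddr = 190 = 0b0010111110
Split: l1_idx=1, l2_idx=1, offset=30
L1[1] = 1
L2[1][1] = 99
paddr = 99 * 32 + 30 = 3198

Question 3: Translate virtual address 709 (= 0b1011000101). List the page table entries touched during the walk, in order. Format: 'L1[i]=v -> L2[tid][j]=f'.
vaddr = 709 = 0b1011000101
Split: l1_idx=5, l2_idx=2, offset=5

Answer: L1[5]=0 -> L2[0][2]=16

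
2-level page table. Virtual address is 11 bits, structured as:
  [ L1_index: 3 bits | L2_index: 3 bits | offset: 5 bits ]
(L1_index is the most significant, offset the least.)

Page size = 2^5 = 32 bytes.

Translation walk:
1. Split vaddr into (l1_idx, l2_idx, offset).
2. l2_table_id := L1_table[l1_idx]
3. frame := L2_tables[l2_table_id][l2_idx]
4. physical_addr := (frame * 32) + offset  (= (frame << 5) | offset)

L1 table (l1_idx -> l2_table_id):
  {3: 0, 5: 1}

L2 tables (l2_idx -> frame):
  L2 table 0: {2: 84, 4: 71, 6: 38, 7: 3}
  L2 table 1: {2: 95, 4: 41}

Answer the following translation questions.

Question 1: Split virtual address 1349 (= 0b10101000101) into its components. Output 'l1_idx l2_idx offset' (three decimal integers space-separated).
Answer: 5 2 5

Derivation:
vaddr = 1349 = 0b10101000101
  top 3 bits -> l1_idx = 5
  next 3 bits -> l2_idx = 2
  bottom 5 bits -> offset = 5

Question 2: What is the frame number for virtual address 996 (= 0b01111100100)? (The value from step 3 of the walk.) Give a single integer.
vaddr = 996: l1_idx=3, l2_idx=7
L1[3] = 0; L2[0][7] = 3

Answer: 3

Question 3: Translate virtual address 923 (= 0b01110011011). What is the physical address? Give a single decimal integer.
Answer: 2299

Derivation:
vaddr = 923 = 0b01110011011
Split: l1_idx=3, l2_idx=4, offset=27
L1[3] = 0
L2[0][4] = 71
paddr = 71 * 32 + 27 = 2299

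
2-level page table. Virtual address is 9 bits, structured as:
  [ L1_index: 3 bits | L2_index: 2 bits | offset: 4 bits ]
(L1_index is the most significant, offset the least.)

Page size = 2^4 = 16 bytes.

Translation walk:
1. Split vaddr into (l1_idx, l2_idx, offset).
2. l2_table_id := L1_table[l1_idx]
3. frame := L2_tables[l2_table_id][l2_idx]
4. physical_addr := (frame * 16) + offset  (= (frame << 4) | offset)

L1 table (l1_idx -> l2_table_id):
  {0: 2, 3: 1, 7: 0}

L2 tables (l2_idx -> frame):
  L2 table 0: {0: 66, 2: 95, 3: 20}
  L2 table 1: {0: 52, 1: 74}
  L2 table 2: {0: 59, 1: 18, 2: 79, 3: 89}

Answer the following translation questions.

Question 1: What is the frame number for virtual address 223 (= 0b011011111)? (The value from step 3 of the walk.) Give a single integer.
vaddr = 223: l1_idx=3, l2_idx=1
L1[3] = 1; L2[1][1] = 74

Answer: 74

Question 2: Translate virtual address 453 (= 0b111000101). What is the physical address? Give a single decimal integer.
vaddr = 453 = 0b111000101
Split: l1_idx=7, l2_idx=0, offset=5
L1[7] = 0
L2[0][0] = 66
paddr = 66 * 16 + 5 = 1061

Answer: 1061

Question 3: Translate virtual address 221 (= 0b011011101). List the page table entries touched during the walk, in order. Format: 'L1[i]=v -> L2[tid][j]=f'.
vaddr = 221 = 0b011011101
Split: l1_idx=3, l2_idx=1, offset=13

Answer: L1[3]=1 -> L2[1][1]=74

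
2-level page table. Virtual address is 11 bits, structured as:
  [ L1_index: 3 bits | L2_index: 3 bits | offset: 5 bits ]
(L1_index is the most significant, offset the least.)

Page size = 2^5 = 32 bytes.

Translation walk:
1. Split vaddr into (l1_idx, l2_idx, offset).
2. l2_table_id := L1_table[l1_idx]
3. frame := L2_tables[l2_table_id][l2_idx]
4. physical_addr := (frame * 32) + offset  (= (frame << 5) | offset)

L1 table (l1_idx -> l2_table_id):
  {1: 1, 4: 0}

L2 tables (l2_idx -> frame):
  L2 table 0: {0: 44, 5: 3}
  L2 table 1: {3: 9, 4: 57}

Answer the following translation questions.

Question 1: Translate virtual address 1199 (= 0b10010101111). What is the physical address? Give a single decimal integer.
Answer: 111

Derivation:
vaddr = 1199 = 0b10010101111
Split: l1_idx=4, l2_idx=5, offset=15
L1[4] = 0
L2[0][5] = 3
paddr = 3 * 32 + 15 = 111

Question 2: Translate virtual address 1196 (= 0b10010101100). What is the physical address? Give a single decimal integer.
vaddr = 1196 = 0b10010101100
Split: l1_idx=4, l2_idx=5, offset=12
L1[4] = 0
L2[0][5] = 3
paddr = 3 * 32 + 12 = 108

Answer: 108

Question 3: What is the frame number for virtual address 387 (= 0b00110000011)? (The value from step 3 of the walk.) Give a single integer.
vaddr = 387: l1_idx=1, l2_idx=4
L1[1] = 1; L2[1][4] = 57

Answer: 57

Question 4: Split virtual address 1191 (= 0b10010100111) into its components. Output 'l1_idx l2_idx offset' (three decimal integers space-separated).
vaddr = 1191 = 0b10010100111
  top 3 bits -> l1_idx = 4
  next 3 bits -> l2_idx = 5
  bottom 5 bits -> offset = 7

Answer: 4 5 7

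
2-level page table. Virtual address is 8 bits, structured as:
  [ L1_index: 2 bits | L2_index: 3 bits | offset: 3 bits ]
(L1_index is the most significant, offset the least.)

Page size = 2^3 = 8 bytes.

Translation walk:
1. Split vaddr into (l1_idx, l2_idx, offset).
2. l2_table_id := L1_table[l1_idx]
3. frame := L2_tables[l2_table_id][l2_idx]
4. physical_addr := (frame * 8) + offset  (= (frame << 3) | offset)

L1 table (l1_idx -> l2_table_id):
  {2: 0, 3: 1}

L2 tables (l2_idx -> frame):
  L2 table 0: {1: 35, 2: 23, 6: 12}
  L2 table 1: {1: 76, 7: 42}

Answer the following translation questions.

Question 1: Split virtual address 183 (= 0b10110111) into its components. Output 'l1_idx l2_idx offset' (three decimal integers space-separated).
Answer: 2 6 7

Derivation:
vaddr = 183 = 0b10110111
  top 2 bits -> l1_idx = 2
  next 3 bits -> l2_idx = 6
  bottom 3 bits -> offset = 7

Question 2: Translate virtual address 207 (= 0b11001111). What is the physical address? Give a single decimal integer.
vaddr = 207 = 0b11001111
Split: l1_idx=3, l2_idx=1, offset=7
L1[3] = 1
L2[1][1] = 76
paddr = 76 * 8 + 7 = 615

Answer: 615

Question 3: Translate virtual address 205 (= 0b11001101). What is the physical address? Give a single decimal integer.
Answer: 613

Derivation:
vaddr = 205 = 0b11001101
Split: l1_idx=3, l2_idx=1, offset=5
L1[3] = 1
L2[1][1] = 76
paddr = 76 * 8 + 5 = 613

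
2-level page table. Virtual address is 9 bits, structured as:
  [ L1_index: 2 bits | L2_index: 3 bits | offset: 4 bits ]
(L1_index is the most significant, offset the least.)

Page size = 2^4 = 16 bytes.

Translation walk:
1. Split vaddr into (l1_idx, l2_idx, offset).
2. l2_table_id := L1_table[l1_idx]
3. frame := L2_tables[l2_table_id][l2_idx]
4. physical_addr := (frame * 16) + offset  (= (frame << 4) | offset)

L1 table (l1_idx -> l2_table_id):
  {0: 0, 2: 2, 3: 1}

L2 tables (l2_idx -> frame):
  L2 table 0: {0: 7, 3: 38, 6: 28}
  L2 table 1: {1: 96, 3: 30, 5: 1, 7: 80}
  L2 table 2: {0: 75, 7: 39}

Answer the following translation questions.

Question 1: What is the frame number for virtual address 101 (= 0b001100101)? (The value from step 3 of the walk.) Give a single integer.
vaddr = 101: l1_idx=0, l2_idx=6
L1[0] = 0; L2[0][6] = 28

Answer: 28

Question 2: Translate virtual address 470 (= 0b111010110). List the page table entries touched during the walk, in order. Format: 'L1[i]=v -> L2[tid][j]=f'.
vaddr = 470 = 0b111010110
Split: l1_idx=3, l2_idx=5, offset=6

Answer: L1[3]=1 -> L2[1][5]=1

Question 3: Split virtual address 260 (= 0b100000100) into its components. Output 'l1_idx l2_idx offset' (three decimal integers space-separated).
Answer: 2 0 4

Derivation:
vaddr = 260 = 0b100000100
  top 2 bits -> l1_idx = 2
  next 3 bits -> l2_idx = 0
  bottom 4 bits -> offset = 4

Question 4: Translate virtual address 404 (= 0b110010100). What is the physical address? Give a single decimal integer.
vaddr = 404 = 0b110010100
Split: l1_idx=3, l2_idx=1, offset=4
L1[3] = 1
L2[1][1] = 96
paddr = 96 * 16 + 4 = 1540

Answer: 1540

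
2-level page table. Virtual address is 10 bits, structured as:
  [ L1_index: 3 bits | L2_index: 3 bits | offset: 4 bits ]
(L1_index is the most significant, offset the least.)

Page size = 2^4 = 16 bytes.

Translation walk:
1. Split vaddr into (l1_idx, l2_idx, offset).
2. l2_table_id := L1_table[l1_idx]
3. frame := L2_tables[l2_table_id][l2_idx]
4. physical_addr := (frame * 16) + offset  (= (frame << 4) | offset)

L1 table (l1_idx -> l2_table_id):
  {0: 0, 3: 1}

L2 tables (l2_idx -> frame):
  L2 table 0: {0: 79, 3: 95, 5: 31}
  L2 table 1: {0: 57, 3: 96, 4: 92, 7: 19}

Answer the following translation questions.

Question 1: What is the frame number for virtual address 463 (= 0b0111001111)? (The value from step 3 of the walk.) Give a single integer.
vaddr = 463: l1_idx=3, l2_idx=4
L1[3] = 1; L2[1][4] = 92

Answer: 92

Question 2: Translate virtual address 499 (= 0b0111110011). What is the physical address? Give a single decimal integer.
vaddr = 499 = 0b0111110011
Split: l1_idx=3, l2_idx=7, offset=3
L1[3] = 1
L2[1][7] = 19
paddr = 19 * 16 + 3 = 307

Answer: 307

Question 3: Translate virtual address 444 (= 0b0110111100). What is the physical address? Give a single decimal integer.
Answer: 1548

Derivation:
vaddr = 444 = 0b0110111100
Split: l1_idx=3, l2_idx=3, offset=12
L1[3] = 1
L2[1][3] = 96
paddr = 96 * 16 + 12 = 1548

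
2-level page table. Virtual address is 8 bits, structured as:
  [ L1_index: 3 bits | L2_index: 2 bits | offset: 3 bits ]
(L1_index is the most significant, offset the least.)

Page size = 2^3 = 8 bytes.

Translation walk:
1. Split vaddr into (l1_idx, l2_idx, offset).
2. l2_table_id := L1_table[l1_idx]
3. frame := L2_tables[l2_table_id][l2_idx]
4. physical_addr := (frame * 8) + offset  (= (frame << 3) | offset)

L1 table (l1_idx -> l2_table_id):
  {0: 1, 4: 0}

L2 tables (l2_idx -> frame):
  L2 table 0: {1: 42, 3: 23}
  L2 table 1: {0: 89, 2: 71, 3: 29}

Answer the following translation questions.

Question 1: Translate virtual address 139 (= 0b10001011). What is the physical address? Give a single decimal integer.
Answer: 339

Derivation:
vaddr = 139 = 0b10001011
Split: l1_idx=4, l2_idx=1, offset=3
L1[4] = 0
L2[0][1] = 42
paddr = 42 * 8 + 3 = 339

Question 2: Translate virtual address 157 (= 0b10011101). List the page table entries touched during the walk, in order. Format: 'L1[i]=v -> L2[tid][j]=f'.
Answer: L1[4]=0 -> L2[0][3]=23

Derivation:
vaddr = 157 = 0b10011101
Split: l1_idx=4, l2_idx=3, offset=5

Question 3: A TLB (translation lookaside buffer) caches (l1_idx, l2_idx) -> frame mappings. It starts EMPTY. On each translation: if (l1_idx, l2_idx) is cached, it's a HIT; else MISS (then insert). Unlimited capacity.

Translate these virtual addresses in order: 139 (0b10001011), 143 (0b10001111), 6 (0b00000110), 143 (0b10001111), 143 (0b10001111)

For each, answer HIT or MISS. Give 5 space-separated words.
vaddr=139: (4,1) not in TLB -> MISS, insert
vaddr=143: (4,1) in TLB -> HIT
vaddr=6: (0,0) not in TLB -> MISS, insert
vaddr=143: (4,1) in TLB -> HIT
vaddr=143: (4,1) in TLB -> HIT

Answer: MISS HIT MISS HIT HIT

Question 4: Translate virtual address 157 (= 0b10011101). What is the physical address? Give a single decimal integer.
vaddr = 157 = 0b10011101
Split: l1_idx=4, l2_idx=3, offset=5
L1[4] = 0
L2[0][3] = 23
paddr = 23 * 8 + 5 = 189

Answer: 189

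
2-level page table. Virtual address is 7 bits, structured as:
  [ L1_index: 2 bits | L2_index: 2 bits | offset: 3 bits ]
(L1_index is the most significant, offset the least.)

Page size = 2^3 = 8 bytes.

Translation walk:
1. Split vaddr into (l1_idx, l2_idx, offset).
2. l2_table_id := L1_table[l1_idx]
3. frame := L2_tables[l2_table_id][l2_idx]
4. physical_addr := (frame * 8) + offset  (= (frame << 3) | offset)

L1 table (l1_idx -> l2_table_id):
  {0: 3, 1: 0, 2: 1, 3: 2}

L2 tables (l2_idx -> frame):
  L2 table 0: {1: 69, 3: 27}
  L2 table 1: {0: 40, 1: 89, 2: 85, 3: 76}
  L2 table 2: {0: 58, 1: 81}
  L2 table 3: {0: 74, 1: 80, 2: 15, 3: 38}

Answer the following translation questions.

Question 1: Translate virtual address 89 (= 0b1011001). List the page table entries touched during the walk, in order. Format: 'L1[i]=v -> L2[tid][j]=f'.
Answer: L1[2]=1 -> L2[1][3]=76

Derivation:
vaddr = 89 = 0b1011001
Split: l1_idx=2, l2_idx=3, offset=1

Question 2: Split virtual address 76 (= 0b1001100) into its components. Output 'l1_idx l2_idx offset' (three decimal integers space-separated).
vaddr = 76 = 0b1001100
  top 2 bits -> l1_idx = 2
  next 2 bits -> l2_idx = 1
  bottom 3 bits -> offset = 4

Answer: 2 1 4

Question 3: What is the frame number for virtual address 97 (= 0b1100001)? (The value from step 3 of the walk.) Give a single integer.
vaddr = 97: l1_idx=3, l2_idx=0
L1[3] = 2; L2[2][0] = 58

Answer: 58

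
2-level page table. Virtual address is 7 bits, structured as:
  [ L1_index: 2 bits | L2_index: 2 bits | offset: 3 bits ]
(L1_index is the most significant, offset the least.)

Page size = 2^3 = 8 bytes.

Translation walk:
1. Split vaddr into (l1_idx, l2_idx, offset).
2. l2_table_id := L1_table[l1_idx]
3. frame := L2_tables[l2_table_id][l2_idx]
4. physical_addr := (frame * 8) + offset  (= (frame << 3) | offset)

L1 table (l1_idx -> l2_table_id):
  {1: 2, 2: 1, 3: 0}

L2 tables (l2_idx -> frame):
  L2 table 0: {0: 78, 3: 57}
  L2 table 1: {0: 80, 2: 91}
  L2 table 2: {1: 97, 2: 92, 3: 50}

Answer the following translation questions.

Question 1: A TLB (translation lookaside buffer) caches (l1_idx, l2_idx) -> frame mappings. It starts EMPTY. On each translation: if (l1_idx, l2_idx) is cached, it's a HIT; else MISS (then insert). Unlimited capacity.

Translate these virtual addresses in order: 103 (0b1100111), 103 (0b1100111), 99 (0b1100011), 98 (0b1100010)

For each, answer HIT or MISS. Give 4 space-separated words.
vaddr=103: (3,0) not in TLB -> MISS, insert
vaddr=103: (3,0) in TLB -> HIT
vaddr=99: (3,0) in TLB -> HIT
vaddr=98: (3,0) in TLB -> HIT

Answer: MISS HIT HIT HIT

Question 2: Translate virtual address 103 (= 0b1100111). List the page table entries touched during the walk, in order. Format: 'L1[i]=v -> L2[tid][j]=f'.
Answer: L1[3]=0 -> L2[0][0]=78

Derivation:
vaddr = 103 = 0b1100111
Split: l1_idx=3, l2_idx=0, offset=7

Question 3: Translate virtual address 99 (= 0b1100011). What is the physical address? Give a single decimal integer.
vaddr = 99 = 0b1100011
Split: l1_idx=3, l2_idx=0, offset=3
L1[3] = 0
L2[0][0] = 78
paddr = 78 * 8 + 3 = 627

Answer: 627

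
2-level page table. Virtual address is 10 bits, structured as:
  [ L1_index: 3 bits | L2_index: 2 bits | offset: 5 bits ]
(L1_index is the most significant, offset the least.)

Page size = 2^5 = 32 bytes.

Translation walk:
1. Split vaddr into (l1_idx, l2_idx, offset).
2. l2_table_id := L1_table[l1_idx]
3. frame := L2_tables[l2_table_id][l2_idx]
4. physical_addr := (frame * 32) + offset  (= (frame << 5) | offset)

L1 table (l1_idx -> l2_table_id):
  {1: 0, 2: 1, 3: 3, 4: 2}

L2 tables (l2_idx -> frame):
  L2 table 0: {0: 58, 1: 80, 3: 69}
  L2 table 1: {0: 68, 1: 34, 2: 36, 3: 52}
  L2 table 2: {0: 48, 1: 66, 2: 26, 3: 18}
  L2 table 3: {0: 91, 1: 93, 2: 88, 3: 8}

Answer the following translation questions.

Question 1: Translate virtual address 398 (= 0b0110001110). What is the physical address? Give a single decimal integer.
Answer: 2926

Derivation:
vaddr = 398 = 0b0110001110
Split: l1_idx=3, l2_idx=0, offset=14
L1[3] = 3
L2[3][0] = 91
paddr = 91 * 32 + 14 = 2926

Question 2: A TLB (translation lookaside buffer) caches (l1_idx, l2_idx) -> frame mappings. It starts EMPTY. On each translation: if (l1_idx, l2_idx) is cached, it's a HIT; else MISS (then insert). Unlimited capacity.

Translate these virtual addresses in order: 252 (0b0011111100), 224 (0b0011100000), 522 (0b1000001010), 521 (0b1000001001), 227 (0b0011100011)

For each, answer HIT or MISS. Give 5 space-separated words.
Answer: MISS HIT MISS HIT HIT

Derivation:
vaddr=252: (1,3) not in TLB -> MISS, insert
vaddr=224: (1,3) in TLB -> HIT
vaddr=522: (4,0) not in TLB -> MISS, insert
vaddr=521: (4,0) in TLB -> HIT
vaddr=227: (1,3) in TLB -> HIT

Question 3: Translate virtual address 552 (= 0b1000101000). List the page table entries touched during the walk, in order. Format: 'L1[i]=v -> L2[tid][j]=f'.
vaddr = 552 = 0b1000101000
Split: l1_idx=4, l2_idx=1, offset=8

Answer: L1[4]=2 -> L2[2][1]=66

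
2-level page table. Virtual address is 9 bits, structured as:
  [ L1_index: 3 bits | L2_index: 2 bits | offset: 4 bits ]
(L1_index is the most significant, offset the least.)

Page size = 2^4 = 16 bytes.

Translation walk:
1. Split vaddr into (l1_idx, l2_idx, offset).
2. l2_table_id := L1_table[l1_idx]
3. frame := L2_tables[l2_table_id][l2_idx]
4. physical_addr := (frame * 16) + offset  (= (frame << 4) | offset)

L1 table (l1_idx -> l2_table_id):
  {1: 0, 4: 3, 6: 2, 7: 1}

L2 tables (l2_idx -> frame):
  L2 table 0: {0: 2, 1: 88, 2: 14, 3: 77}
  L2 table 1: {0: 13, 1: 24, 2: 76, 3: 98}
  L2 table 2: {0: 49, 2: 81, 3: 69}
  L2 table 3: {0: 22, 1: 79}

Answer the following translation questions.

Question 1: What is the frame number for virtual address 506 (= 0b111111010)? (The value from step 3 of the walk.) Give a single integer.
vaddr = 506: l1_idx=7, l2_idx=3
L1[7] = 1; L2[1][3] = 98

Answer: 98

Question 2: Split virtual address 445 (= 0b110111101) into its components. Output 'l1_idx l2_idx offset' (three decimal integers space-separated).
vaddr = 445 = 0b110111101
  top 3 bits -> l1_idx = 6
  next 2 bits -> l2_idx = 3
  bottom 4 bits -> offset = 13

Answer: 6 3 13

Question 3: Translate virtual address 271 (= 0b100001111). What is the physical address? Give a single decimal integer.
vaddr = 271 = 0b100001111
Split: l1_idx=4, l2_idx=0, offset=15
L1[4] = 3
L2[3][0] = 22
paddr = 22 * 16 + 15 = 367

Answer: 367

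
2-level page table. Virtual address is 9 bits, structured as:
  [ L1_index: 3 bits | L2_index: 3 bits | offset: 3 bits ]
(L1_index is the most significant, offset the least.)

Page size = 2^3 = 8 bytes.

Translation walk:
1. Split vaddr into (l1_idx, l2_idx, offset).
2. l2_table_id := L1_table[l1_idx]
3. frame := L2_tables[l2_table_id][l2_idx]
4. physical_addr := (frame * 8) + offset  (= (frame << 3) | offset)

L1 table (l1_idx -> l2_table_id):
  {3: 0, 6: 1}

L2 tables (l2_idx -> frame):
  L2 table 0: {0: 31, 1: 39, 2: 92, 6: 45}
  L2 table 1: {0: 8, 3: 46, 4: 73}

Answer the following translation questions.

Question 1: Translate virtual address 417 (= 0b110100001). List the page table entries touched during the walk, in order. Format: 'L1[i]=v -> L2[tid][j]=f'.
vaddr = 417 = 0b110100001
Split: l1_idx=6, l2_idx=4, offset=1

Answer: L1[6]=1 -> L2[1][4]=73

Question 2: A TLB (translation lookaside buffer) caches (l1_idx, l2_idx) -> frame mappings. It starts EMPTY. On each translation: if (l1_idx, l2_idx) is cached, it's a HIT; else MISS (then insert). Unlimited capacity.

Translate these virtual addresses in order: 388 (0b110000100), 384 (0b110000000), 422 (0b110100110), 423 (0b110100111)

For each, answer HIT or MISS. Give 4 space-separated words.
vaddr=388: (6,0) not in TLB -> MISS, insert
vaddr=384: (6,0) in TLB -> HIT
vaddr=422: (6,4) not in TLB -> MISS, insert
vaddr=423: (6,4) in TLB -> HIT

Answer: MISS HIT MISS HIT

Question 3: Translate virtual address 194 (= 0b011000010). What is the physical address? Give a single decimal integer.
vaddr = 194 = 0b011000010
Split: l1_idx=3, l2_idx=0, offset=2
L1[3] = 0
L2[0][0] = 31
paddr = 31 * 8 + 2 = 250

Answer: 250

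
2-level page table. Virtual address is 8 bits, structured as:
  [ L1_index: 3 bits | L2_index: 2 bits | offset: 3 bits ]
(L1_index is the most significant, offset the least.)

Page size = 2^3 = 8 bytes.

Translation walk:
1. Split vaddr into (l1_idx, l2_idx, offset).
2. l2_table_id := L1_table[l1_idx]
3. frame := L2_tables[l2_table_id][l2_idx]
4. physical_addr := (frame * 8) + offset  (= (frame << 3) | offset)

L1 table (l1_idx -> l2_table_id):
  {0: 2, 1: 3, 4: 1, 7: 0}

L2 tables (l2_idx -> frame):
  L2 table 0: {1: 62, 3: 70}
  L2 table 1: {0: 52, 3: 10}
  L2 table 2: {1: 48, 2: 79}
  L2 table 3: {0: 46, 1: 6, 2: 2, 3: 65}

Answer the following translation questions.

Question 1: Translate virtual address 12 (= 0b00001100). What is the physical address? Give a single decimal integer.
Answer: 388

Derivation:
vaddr = 12 = 0b00001100
Split: l1_idx=0, l2_idx=1, offset=4
L1[0] = 2
L2[2][1] = 48
paddr = 48 * 8 + 4 = 388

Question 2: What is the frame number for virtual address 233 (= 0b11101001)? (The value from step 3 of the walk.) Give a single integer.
vaddr = 233: l1_idx=7, l2_idx=1
L1[7] = 0; L2[0][1] = 62

Answer: 62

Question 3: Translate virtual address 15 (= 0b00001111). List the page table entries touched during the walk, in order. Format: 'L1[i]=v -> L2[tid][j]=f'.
Answer: L1[0]=2 -> L2[2][1]=48

Derivation:
vaddr = 15 = 0b00001111
Split: l1_idx=0, l2_idx=1, offset=7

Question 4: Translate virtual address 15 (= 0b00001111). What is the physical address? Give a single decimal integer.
Answer: 391

Derivation:
vaddr = 15 = 0b00001111
Split: l1_idx=0, l2_idx=1, offset=7
L1[0] = 2
L2[2][1] = 48
paddr = 48 * 8 + 7 = 391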